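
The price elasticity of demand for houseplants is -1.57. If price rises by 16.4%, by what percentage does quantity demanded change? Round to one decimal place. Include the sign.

-25.7%

%ΔQ ≈ ε × %ΔP = (-1.57)(16.4%) = -25.75%.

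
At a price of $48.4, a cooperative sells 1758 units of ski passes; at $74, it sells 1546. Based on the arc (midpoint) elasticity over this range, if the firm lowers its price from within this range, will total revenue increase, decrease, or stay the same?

Arc ε = (-212/25.6)(61.20/1652.0) ≈ -0.307.
|ε| = 0.31 < 1, so demand is inelastic. A price cut therefore reduces total revenue.

decrease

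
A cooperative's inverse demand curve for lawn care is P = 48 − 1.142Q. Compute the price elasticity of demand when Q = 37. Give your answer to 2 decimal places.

-0.14

At Q = 37, P = 48 − 1.142(37) = 5.75.
dP/dQ = −1.142, so dQ/dP = 1/(−1.142) = -0.876.
ε = (dQ/dP)(P/Q) = (-0.876)(5.75/37).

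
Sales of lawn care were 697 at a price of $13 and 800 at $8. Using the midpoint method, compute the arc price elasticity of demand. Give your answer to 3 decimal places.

ΔQ = 800 − 697 = 103; ΔP = 8 − 13 = -5.
Midpoints: P̄ = 10.50, Q̄ = 748.5.
ε = (ΔQ/ΔP)(P̄/Q̄) = (103/-5)(10.50/748.5).

-0.289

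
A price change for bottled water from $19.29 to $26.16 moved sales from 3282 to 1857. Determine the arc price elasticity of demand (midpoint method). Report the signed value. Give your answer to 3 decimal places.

ΔQ = 1857 − 3282 = -1425; ΔP = 26.16 − 19.29 = 6.87.
Midpoints: P̄ = 22.73, Q̄ = 2569.5.
ε = (ΔQ/ΔP)(P̄/Q̄) = (-1425/6.87)(22.73/2569.5).

-1.834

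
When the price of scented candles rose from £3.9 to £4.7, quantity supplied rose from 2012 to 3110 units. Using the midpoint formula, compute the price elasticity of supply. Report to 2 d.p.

ΔQ = 3110 − 2012 = 1098; ΔP = 4.7 − 3.9 = 0.8.
Midpoints: P̄ = 4.30, Q̄ = 2561.0.
ε_s = (ΔQ/ΔP)(P̄/Q̄) = (1098/0.8)(4.30/2561.0).

2.30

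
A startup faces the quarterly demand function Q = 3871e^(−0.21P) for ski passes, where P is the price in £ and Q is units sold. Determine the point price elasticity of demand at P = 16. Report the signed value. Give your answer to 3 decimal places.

At P = 16, Q = 134.460.
dQ/dP = −0.21·3871e^(−0.21P) = −0.21Q = -28.237.
ε = (dQ/dP)(P/Q) = (-28.237)(16/134.460).
|ε| > 1, so demand is elastic at this price.

-3.360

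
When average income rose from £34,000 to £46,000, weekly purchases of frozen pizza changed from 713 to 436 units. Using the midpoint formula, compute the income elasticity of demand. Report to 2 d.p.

-1.61

ΔQ = -277, ΔI = 12000. Midpoints: Ī = 40,000, Q̄ = 574.5.
ε_I = (ΔQ/ΔI)(Ī/Q̄) = (-277/12000)(40000/574.5).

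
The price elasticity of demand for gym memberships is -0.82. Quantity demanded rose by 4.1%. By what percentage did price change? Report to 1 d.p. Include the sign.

%ΔP ≈ %ΔQ / ε = (4.1%)/(-0.82) = -5.00%.

-5.0%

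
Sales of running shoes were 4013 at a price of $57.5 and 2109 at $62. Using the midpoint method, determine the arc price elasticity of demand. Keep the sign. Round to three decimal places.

ΔQ = 2109 − 4013 = -1904; ΔP = 62 − 57.5 = 4.5.
Midpoints: P̄ = 59.75, Q̄ = 3061.0.
ε = (ΔQ/ΔP)(P̄/Q̄) = (-1904/4.5)(59.75/3061.0).

-8.259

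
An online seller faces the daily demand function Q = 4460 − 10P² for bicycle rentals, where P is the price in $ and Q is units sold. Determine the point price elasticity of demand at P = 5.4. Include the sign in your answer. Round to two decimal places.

-0.14

At P = 5.4, Q = 4168.400.
dQ/dP = −20P = -108.
ε = (dQ/dP)(P/Q) = (-108)(5.4/4168.400).
|ε| < 1, so demand is inelastic at this price.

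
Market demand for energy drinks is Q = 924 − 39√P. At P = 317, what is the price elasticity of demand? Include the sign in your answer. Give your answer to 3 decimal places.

At P = 317, Q = 229.625.
dQ/dP = −39/(2√P) = -1.095.
ε = (dQ/dP)(P/Q) = (-1.095)(317/229.625).
|ε| > 1, so demand is elastic at this price.

-1.512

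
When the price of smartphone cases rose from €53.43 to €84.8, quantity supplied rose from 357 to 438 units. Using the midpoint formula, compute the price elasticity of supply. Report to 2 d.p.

0.45

ΔQ = 438 − 357 = 81; ΔP = 84.8 − 53.43 = 31.37.
Midpoints: P̄ = 69.11, Q̄ = 397.5.
ε_s = (ΔQ/ΔP)(P̄/Q̄) = (81/31.37)(69.11/397.5).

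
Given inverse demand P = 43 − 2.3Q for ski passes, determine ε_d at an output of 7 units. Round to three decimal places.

-1.671

At Q = 7, P = 43 − 2.3(7) = 26.90.
dP/dQ = −2.3, so dQ/dP = 1/(−2.3) = -0.435.
ε = (dQ/dP)(P/Q) = (-0.435)(26.90/7).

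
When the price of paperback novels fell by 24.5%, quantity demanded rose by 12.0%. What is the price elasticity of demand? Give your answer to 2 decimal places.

-0.49

ε = %ΔQ / %ΔP = (12.0)/(-24.5) = -0.490.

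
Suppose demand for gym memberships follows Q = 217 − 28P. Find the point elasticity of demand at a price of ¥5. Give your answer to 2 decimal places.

At P = 5, Q = 77.
dQ/dP = −28.
ε = (dQ/dP)(P/Q) = (-28)(5/77).
|ε| > 1, so demand is elastic at this price.

-1.82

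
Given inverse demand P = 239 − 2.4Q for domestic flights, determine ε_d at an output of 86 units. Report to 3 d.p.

At Q = 86, P = 239 − 2.4(86) = 32.60.
dP/dQ = −2.4, so dQ/dP = 1/(−2.4) = -0.417.
ε = (dQ/dP)(P/Q) = (-0.417)(32.60/86).

-0.158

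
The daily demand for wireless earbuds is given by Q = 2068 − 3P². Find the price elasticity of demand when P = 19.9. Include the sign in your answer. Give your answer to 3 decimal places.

At P = 19.9, Q = 879.970.
dQ/dP = −6P = -119.400.
ε = (dQ/dP)(P/Q) = (-119.400)(19.9/879.970).

-2.700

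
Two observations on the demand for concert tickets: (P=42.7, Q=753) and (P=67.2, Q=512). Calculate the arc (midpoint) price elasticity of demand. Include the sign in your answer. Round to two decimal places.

ΔQ = 512 − 753 = -241; ΔP = 67.2 − 42.7 = 24.5.
Midpoints: P̄ = 54.95, Q̄ = 632.5.
ε = (ΔQ/ΔP)(P̄/Q̄) = (-241/24.5)(54.95/632.5).

-0.85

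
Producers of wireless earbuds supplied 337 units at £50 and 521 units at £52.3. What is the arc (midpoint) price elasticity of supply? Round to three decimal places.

9.538

ΔQ = 521 − 337 = 184; ΔP = 52.3 − 50 = 2.3.
Midpoints: P̄ = 51.15, Q̄ = 429.0.
ε_s = (ΔQ/ΔP)(P̄/Q̄) = (184/2.3)(51.15/429.0).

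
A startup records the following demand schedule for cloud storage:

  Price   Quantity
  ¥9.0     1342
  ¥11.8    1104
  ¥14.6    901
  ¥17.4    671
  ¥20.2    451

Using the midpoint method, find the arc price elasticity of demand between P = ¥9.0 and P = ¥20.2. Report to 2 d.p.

At P = 9.0, Q = 1342; at P = 20.2, Q = 451.
ΔQ = -891, ΔP = 11.2. Midpoints: P̄ = 14.60, Q̄ = 896.5.
ε = (ΔQ/ΔP)(P̄/Q̄) = (-891/11.2)(14.60/896.5).

-1.30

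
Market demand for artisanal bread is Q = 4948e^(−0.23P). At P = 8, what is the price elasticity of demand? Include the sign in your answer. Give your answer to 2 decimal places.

-1.84

At P = 8, Q = 785.829.
dQ/dP = −0.23·4948e^(−0.23P) = −0.23Q = -180.741.
ε = (dQ/dP)(P/Q) = (-180.741)(8/785.829).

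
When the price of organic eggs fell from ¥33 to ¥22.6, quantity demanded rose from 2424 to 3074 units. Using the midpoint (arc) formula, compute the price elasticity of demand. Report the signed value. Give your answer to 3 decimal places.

ΔQ = 3074 − 2424 = 650; ΔP = 22.6 − 33 = -10.4.
Midpoints: P̄ = 27.80, Q̄ = 2749.0.
ε = (ΔQ/ΔP)(P̄/Q̄) = (650/-10.4)(27.80/2749.0).

-0.632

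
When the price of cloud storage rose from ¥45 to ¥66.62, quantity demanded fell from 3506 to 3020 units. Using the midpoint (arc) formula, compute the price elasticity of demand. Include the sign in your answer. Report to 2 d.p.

-0.38

ΔQ = 3020 − 3506 = -486; ΔP = 66.62 − 45 = 21.62.
Midpoints: P̄ = 55.81, Q̄ = 3263.0.
ε = (ΔQ/ΔP)(P̄/Q̄) = (-486/21.62)(55.81/3263.0).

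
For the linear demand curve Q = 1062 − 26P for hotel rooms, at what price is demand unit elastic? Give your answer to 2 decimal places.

20.42

For linear demand Q = a − bP, ε = −bP/(a − bP). |ε| = 1 when bP = a − bP, i.e. P = a/(2b).
P = 1062/(2·26) = 1062/52 = 20.4231.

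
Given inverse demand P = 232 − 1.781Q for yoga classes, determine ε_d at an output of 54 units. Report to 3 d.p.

-1.412

At Q = 54, P = 232 − 1.781(54) = 135.83.
dP/dQ = −1.781, so dQ/dP = 1/(−1.781) = -0.561.
ε = (dQ/dP)(P/Q) = (-0.561)(135.83/54).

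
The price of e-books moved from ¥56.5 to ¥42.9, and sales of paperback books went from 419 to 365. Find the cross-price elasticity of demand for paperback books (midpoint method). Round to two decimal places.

0.50

ΔQ_x = 365 − 419 = -54; ΔP_y = 42.9 − 56.5 = -13.6.
Midpoints: P̄_y = 49.70, Q̄_x = 392.0.
ε_xy = (ΔQ_x/ΔP_y)(P̄_y/Q̄_x) = (-54/-13.6)(49.70/392.0).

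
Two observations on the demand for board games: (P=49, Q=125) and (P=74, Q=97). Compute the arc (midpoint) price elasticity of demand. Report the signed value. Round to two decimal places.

ΔQ = 97 − 125 = -28; ΔP = 74 − 49 = 25.
Midpoints: P̄ = 61.50, Q̄ = 111.0.
ε = (ΔQ/ΔP)(P̄/Q̄) = (-28/25)(61.50/111.0).

-0.62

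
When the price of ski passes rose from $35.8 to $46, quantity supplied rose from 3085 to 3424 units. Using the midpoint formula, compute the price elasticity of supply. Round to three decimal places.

ΔQ = 3424 − 3085 = 339; ΔP = 46 − 35.8 = 10.2.
Midpoints: P̄ = 40.90, Q̄ = 3254.5.
ε_s = (ΔQ/ΔP)(P̄/Q̄) = (339/10.2)(40.90/3254.5).

0.418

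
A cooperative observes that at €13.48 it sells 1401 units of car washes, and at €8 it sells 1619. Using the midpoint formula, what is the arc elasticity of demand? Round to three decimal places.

-0.283

ΔQ = 1619 − 1401 = 218; ΔP = 8 − 13.48 = -5.48.
Midpoints: P̄ = 10.74, Q̄ = 1510.0.
ε = (ΔQ/ΔP)(P̄/Q̄) = (218/-5.48)(10.74/1510.0).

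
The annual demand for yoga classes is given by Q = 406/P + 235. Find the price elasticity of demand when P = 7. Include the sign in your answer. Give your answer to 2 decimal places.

-0.20

At P = 7, Q = 293.
dQ/dP = −406/P² = -8.286.
ε = (dQ/dP)(P/Q) = (-8.286)(7/293).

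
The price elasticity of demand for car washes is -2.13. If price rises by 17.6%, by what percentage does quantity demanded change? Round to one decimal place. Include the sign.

-37.5%

%ΔQ ≈ ε × %ΔP = (-2.13)(17.6%) = -37.49%.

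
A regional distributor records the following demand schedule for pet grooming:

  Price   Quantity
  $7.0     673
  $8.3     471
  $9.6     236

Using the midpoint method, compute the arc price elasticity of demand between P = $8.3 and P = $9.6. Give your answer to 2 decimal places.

At P = 8.3, Q = 471; at P = 9.6, Q = 236.
ΔQ = -235, ΔP = 1.3. Midpoints: P̄ = 8.95, Q̄ = 353.5.
ε = (ΔQ/ΔP)(P̄/Q̄) = (-235/1.3)(8.95/353.5).

-4.58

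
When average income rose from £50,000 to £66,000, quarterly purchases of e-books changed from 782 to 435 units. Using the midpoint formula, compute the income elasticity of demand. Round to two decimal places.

ΔQ = -347, ΔI = 16000. Midpoints: Ī = 58,000, Q̄ = 608.5.
ε_I = (ΔQ/ΔI)(Ī/Q̄) = (-347/16000)(58000/608.5).

-2.07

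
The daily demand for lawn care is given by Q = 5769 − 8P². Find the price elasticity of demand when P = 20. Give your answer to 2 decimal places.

-2.49

At P = 20, Q = 2569.
dQ/dP = −16P = -320.
ε = (dQ/dP)(P/Q) = (-320)(20/2569).
|ε| > 1, so demand is elastic at this price.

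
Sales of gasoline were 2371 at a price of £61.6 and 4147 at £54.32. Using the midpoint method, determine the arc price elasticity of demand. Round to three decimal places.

ΔQ = 4147 − 2371 = 1776; ΔP = 54.32 − 61.6 = -7.28.
Midpoints: P̄ = 57.96, Q̄ = 3259.0.
ε = (ΔQ/ΔP)(P̄/Q̄) = (1776/-7.28)(57.96/3259.0).

-4.339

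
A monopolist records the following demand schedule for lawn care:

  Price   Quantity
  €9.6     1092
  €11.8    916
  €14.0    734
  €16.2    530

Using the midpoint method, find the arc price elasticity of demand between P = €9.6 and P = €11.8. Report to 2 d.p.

At P = 9.6, Q = 1092; at P = 11.8, Q = 916.
ΔQ = -176, ΔP = 2.2. Midpoints: P̄ = 10.70, Q̄ = 1004.0.
ε = (ΔQ/ΔP)(P̄/Q̄) = (-176/2.2)(10.70/1004.0).

-0.85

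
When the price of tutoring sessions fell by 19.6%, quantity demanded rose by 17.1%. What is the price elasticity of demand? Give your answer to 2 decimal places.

-0.87

ε = %ΔQ / %ΔP = (17.1)/(-19.6) = -0.872.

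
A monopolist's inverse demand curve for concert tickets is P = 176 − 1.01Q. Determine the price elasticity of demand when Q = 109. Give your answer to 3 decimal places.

-0.599

At Q = 109, P = 176 − 1.01(109) = 65.91.
dP/dQ = −1.01, so dQ/dP = 1/(−1.01) = -0.990.
ε = (dQ/dP)(P/Q) = (-0.990)(65.91/109).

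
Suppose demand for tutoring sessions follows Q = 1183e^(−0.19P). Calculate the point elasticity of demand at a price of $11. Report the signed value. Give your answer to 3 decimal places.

At P = 11, Q = 146.322.
dQ/dP = −0.19·1183e^(−0.19P) = −0.19Q = -27.801.
ε = (dQ/dP)(P/Q) = (-27.801)(11/146.322).
|ε| > 1, so demand is elastic at this price.

-2.090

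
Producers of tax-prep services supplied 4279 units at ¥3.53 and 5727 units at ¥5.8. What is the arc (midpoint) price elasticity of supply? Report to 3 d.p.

0.595

ΔQ = 5727 − 4279 = 1448; ΔP = 5.8 − 3.53 = 2.27.
Midpoints: P̄ = 4.67, Q̄ = 5003.0.
ε_s = (ΔQ/ΔP)(P̄/Q̄) = (1448/2.27)(4.67/5003.0).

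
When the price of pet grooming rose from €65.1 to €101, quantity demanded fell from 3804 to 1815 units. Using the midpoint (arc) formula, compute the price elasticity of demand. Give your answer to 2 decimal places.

-1.64

ΔQ = 1815 − 3804 = -1989; ΔP = 101 − 65.1 = 35.9.
Midpoints: P̄ = 83.05, Q̄ = 2809.5.
ε = (ΔQ/ΔP)(P̄/Q̄) = (-1989/35.9)(83.05/2809.5).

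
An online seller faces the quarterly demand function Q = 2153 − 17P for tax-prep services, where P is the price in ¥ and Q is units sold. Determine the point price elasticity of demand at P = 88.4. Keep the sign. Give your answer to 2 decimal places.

-2.31

At P = 88.4, Q = 650.200.
dQ/dP = −17.
ε = (dQ/dP)(P/Q) = (-17)(88.4/650.200).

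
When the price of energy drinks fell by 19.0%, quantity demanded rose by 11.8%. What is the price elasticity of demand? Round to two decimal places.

ε = %ΔQ / %ΔP = (11.8)/(-19.0) = -0.621.

-0.62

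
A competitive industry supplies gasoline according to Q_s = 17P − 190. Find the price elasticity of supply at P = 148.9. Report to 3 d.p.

1.081

At P = 148.9, Q_s = 2341.30.
dQ_s/dP = 17.
ε_s = (dQ_s/dP)(P/Q_s) = (17)(148.9/2341.30).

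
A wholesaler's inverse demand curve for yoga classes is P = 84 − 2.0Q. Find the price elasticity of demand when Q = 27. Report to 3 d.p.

At Q = 27, P = 84 − 2.0(27) = 30.00.
dP/dQ = −2.0, so dQ/dP = 1/(−2.0) = -0.500.
ε = (dQ/dP)(P/Q) = (-0.500)(30.00/27).

-0.556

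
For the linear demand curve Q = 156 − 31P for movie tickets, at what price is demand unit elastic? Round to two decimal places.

For linear demand Q = a − bP, ε = −bP/(a − bP). |ε| = 1 when bP = a − bP, i.e. P = a/(2b).
P = 156/(2·31) = 156/62 = 2.5161.

2.52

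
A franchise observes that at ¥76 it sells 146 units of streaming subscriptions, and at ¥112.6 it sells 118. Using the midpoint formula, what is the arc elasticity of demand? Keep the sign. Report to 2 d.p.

ΔQ = 118 − 146 = -28; ΔP = 112.6 − 76 = 36.6.
Midpoints: P̄ = 94.30, Q̄ = 132.0.
ε = (ΔQ/ΔP)(P̄/Q̄) = (-28/36.6)(94.30/132.0).

-0.55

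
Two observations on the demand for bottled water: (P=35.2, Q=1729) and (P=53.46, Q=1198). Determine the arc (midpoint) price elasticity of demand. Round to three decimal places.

ΔQ = 1198 − 1729 = -531; ΔP = 53.46 − 35.2 = 18.26.
Midpoints: P̄ = 44.33, Q̄ = 1463.5.
ε = (ΔQ/ΔP)(P̄/Q̄) = (-531/18.26)(44.33/1463.5).

-0.881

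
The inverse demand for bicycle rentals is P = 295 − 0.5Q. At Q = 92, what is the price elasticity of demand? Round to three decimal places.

-5.413

At Q = 92, P = 295 − 0.5(92) = 249.00.
dP/dQ = −0.5, so dQ/dP = 1/(−0.5) = -2.000.
ε = (dQ/dP)(P/Q) = (-2.000)(249.00/92).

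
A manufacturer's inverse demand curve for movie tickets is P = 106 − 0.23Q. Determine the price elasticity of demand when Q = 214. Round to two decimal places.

At Q = 214, P = 106 − 0.23(214) = 56.78.
dP/dQ = −0.23, so dQ/dP = 1/(−0.23) = -4.348.
ε = (dQ/dP)(P/Q) = (-4.348)(56.78/214).

-1.15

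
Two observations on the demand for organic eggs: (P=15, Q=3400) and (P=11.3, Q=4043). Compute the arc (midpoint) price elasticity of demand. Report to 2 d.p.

ΔQ = 4043 − 3400 = 643; ΔP = 11.3 − 15 = -3.7.
Midpoints: P̄ = 13.15, Q̄ = 3721.5.
ε = (ΔQ/ΔP)(P̄/Q̄) = (643/-3.7)(13.15/3721.5).

-0.61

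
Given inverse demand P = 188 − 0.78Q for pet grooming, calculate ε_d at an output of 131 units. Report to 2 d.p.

-0.84

At Q = 131, P = 188 − 0.78(131) = 85.82.
dP/dQ = −0.78, so dQ/dP = 1/(−0.78) = -1.282.
ε = (dQ/dP)(P/Q) = (-1.282)(85.82/131).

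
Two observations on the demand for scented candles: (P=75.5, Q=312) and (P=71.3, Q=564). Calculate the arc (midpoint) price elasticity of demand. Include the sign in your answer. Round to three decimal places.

ΔQ = 564 − 312 = 252; ΔP = 71.3 − 75.5 = -4.2.
Midpoints: P̄ = 73.40, Q̄ = 438.0.
ε = (ΔQ/ΔP)(P̄/Q̄) = (252/-4.2)(73.40/438.0).

-10.055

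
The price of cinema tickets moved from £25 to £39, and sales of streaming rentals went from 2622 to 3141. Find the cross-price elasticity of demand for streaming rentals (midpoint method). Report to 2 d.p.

0.41

ΔQ_x = 3141 − 2622 = 519; ΔP_y = 39 − 25 = 14.
Midpoints: P̄_y = 32.00, Q̄_x = 2881.5.
ε_xy = (ΔQ_x/ΔP_y)(P̄_y/Q̄_x) = (519/14)(32.00/2881.5).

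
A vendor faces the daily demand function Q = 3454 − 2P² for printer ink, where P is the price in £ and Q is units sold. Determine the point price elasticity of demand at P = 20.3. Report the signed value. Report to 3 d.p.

-0.627

At P = 20.3, Q = 2629.820.
dQ/dP = −4P = -81.200.
ε = (dQ/dP)(P/Q) = (-81.200)(20.3/2629.820).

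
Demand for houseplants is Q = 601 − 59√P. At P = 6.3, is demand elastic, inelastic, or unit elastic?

Q = 452.911, dQ/dP = -11.753.
ε = (dQ/dP)(P/Q) ≈ -0.163.
|ε| = 0.16 < 1.

inelastic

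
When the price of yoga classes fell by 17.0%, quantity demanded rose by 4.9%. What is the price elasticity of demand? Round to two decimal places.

ε = %ΔQ / %ΔP = (4.9)/(-17.0) = -0.288.

-0.29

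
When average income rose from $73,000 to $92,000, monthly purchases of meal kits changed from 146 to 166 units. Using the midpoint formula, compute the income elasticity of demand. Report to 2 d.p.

ΔQ = 20, ΔI = 19000. Midpoints: Ī = 82,500, Q̄ = 156.0.
ε_I = (ΔQ/ΔI)(Ī/Q̄) = (20/19000)(82500/156.0).
ε_I > 0, so the good is normal.

0.56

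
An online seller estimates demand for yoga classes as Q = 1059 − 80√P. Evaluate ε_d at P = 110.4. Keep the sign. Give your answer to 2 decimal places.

At P = 110.4, Q = 218.429.
dQ/dP = −80/(2√P) = -3.807.
ε = (dQ/dP)(P/Q) = (-3.807)(110.4/218.429).
|ε| > 1, so demand is elastic at this price.

-1.92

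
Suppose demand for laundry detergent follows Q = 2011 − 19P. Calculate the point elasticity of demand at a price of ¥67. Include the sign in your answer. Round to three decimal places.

At P = 67, Q = 738.
dQ/dP = −19.
ε = (dQ/dP)(P/Q) = (-19)(67/738).

-1.725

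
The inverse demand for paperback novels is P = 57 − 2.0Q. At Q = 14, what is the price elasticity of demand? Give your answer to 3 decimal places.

-1.036

At Q = 14, P = 57 − 2.0(14) = 29.00.
dP/dQ = −2.0, so dQ/dP = 1/(−2.0) = -0.500.
ε = (dQ/dP)(P/Q) = (-0.500)(29.00/14).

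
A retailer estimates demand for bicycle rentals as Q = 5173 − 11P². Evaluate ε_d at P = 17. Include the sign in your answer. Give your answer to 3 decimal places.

-3.189

At P = 17, Q = 1994.
dQ/dP = −22P = -374.
ε = (dQ/dP)(P/Q) = (-374)(17/1994).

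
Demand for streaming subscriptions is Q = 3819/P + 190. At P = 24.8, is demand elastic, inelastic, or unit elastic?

inelastic

Q = 343.992, dQ/dP = -6.209.
ε = (dQ/dP)(P/Q) ≈ -0.448.
|ε| = 0.45 < 1.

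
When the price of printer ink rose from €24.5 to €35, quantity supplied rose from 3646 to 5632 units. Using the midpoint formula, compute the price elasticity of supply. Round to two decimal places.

1.21

ΔQ = 5632 − 3646 = 1986; ΔP = 35 − 24.5 = 10.5.
Midpoints: P̄ = 29.75, Q̄ = 4639.0.
ε_s = (ΔQ/ΔP)(P̄/Q̄) = (1986/10.5)(29.75/4639.0).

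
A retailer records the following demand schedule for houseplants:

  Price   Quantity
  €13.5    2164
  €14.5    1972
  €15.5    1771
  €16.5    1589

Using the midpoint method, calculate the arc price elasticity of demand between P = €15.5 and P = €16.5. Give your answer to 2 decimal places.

At P = 15.5, Q = 1771; at P = 16.5, Q = 1589.
ΔQ = -182, ΔP = 1.0. Midpoints: P̄ = 16.00, Q̄ = 1680.0.
ε = (ΔQ/ΔP)(P̄/Q̄) = (-182/1.0)(16.00/1680.0).

-1.73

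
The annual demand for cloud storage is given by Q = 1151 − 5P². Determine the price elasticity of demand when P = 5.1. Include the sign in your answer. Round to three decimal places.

-0.255

At P = 5.1, Q = 1020.950.
dQ/dP = −10P = -51.
ε = (dQ/dP)(P/Q) = (-51)(5.1/1020.950).
|ε| < 1, so demand is inelastic at this price.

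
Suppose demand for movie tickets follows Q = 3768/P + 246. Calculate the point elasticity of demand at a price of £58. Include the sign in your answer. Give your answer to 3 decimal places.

At P = 58, Q = 310.966.
dQ/dP = −3768/P² = -1.120.
ε = (dQ/dP)(P/Q) = (-1.120)(58/310.966).
|ε| < 1, so demand is inelastic at this price.

-0.209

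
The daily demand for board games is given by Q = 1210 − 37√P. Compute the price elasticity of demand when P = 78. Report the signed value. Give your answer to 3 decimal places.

At P = 78, Q = 883.225.
dQ/dP = −37/(2√P) = -2.095.
ε = (dQ/dP)(P/Q) = (-2.095)(78/883.225).

-0.185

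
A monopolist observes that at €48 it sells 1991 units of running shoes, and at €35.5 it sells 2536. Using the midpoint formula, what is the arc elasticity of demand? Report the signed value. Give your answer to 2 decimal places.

ΔQ = 2536 − 1991 = 545; ΔP = 35.5 − 48 = -12.5.
Midpoints: P̄ = 41.75, Q̄ = 2263.5.
ε = (ΔQ/ΔP)(P̄/Q̄) = (545/-12.5)(41.75/2263.5).

-0.80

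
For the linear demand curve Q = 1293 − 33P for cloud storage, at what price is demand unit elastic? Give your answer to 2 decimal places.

For linear demand Q = a − bP, ε = −bP/(a − bP). |ε| = 1 when bP = a − bP, i.e. P = a/(2b).
P = 1293/(2·33) = 1293/66 = 19.5909.

19.59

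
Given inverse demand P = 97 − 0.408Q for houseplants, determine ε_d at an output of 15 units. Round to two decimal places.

-14.85

At Q = 15, P = 97 − 0.408(15) = 90.88.
dP/dQ = −0.408, so dQ/dP = 1/(−0.408) = -2.451.
ε = (dQ/dP)(P/Q) = (-2.451)(90.88/15).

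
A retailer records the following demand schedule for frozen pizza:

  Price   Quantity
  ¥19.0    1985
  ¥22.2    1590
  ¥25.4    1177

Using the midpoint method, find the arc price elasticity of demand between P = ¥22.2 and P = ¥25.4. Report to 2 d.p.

At P = 22.2, Q = 1590; at P = 25.4, Q = 1177.
ΔQ = -413, ΔP = 3.2. Midpoints: P̄ = 23.80, Q̄ = 1383.5.
ε = (ΔQ/ΔP)(P̄/Q̄) = (-413/3.2)(23.80/1383.5).

-2.22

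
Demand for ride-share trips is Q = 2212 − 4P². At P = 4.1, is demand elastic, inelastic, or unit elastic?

inelastic

Q = 2144.760, dQ/dP = -32.800.
ε = (dQ/dP)(P/Q) ≈ -0.063.
|ε| = 0.06 < 1.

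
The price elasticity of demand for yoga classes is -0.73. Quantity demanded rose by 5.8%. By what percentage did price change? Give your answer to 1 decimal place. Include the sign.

-7.9%

%ΔP ≈ %ΔQ / ε = (5.8%)/(-0.73) = -7.95%.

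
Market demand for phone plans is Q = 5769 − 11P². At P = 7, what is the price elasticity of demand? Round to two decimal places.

-0.21

At P = 7, Q = 5230.
dQ/dP = −22P = -154.
ε = (dQ/dP)(P/Q) = (-154)(7/5230).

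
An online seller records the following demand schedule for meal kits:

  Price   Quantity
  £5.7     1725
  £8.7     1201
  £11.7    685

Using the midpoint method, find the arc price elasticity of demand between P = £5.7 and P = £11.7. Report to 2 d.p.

-1.25

At P = 5.7, Q = 1725; at P = 11.7, Q = 685.
ΔQ = -1040, ΔP = 6.0. Midpoints: P̄ = 8.70, Q̄ = 1205.0.
ε = (ΔQ/ΔP)(P̄/Q̄) = (-1040/6.0)(8.70/1205.0).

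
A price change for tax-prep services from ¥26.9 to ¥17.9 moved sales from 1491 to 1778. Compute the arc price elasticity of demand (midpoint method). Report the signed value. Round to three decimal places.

ΔQ = 1778 − 1491 = 287; ΔP = 17.9 − 26.9 = -9.
Midpoints: P̄ = 22.40, Q̄ = 1634.5.
ε = (ΔQ/ΔP)(P̄/Q̄) = (287/-9)(22.40/1634.5).

-0.437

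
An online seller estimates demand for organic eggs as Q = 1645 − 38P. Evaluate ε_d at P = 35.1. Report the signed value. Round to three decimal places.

At P = 35.1, Q = 311.200.
dQ/dP = −38.
ε = (dQ/dP)(P/Q) = (-38)(35.1/311.200).
|ε| > 1, so demand is elastic at this price.

-4.286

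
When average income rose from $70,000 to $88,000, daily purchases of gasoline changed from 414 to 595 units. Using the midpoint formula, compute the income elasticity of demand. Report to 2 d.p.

ΔQ = 181, ΔI = 18000. Midpoints: Ī = 79,000, Q̄ = 504.5.
ε_I = (ΔQ/ΔI)(Ī/Q̄) = (181/18000)(79000/504.5).

1.57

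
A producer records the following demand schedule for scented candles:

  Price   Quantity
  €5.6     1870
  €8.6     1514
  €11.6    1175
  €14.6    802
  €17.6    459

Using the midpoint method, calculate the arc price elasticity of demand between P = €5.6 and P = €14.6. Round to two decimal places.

-0.90

At P = 5.6, Q = 1870; at P = 14.6, Q = 802.
ΔQ = -1068, ΔP = 9.0. Midpoints: P̄ = 10.10, Q̄ = 1336.0.
ε = (ΔQ/ΔP)(P̄/Q̄) = (-1068/9.0)(10.10/1336.0).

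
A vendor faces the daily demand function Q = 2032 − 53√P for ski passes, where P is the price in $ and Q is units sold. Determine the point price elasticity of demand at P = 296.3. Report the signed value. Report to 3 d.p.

At P = 296.3, Q = 1119.692.
dQ/dP = −53/(2√P) = -1.540.
ε = (dQ/dP)(P/Q) = (-1.540)(296.3/1119.692).

-0.407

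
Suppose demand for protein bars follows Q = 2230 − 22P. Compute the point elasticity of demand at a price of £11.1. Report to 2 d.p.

-0.12

At P = 11.1, Q = 1985.800.
dQ/dP = −22.
ε = (dQ/dP)(P/Q) = (-22)(11.1/1985.800).
|ε| < 1, so demand is inelastic at this price.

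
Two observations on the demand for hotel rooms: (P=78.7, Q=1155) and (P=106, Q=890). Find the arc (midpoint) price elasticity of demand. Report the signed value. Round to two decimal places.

-0.88

ΔQ = 890 − 1155 = -265; ΔP = 106 − 78.7 = 27.3.
Midpoints: P̄ = 92.35, Q̄ = 1022.5.
ε = (ΔQ/ΔP)(P̄/Q̄) = (-265/27.3)(92.35/1022.5).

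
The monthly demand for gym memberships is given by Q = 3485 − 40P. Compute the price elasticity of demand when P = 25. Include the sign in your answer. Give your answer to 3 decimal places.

At P = 25, Q = 2485.
dQ/dP = −40.
ε = (dQ/dP)(P/Q) = (-40)(25/2485).

-0.402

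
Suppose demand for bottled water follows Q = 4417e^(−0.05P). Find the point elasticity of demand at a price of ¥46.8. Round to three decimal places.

At P = 46.8, Q = 425.479.
dQ/dP = −0.05·4417e^(−0.05P) = −0.05Q = -21.274.
ε = (dQ/dP)(P/Q) = (-21.274)(46.8/425.479).

-2.340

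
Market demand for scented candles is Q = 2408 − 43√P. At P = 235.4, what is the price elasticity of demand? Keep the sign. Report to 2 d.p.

-0.19

At P = 235.4, Q = 1748.262.
dQ/dP = −43/(2√P) = -1.401.
ε = (dQ/dP)(P/Q) = (-1.401)(235.4/1748.262).
|ε| < 1, so demand is inelastic at this price.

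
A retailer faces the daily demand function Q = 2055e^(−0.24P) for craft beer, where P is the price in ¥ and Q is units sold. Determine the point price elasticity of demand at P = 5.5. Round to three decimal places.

At P = 5.5, Q = 548.963.
dQ/dP = −0.24·2055e^(−0.24P) = −0.24Q = -131.751.
ε = (dQ/dP)(P/Q) = (-131.751)(5.5/548.963).

-1.320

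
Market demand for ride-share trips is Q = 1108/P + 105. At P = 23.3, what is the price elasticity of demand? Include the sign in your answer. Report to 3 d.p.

-0.312

At P = 23.3, Q = 152.554.
dQ/dP = −1108/P² = -2.041.
ε = (dQ/dP)(P/Q) = (-2.041)(23.3/152.554).
|ε| < 1, so demand is inelastic at this price.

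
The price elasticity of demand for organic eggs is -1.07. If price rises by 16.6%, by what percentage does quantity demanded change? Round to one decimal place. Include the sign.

%ΔQ ≈ ε × %ΔP = (-1.07)(16.6%) = -17.76%.

-17.8%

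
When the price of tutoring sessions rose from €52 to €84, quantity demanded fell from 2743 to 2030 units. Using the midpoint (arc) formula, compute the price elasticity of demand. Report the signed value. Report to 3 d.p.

ΔQ = 2030 − 2743 = -713; ΔP = 84 − 52 = 32.
Midpoints: P̄ = 68.00, Q̄ = 2386.5.
ε = (ΔQ/ΔP)(P̄/Q̄) = (-713/32)(68.00/2386.5).

-0.635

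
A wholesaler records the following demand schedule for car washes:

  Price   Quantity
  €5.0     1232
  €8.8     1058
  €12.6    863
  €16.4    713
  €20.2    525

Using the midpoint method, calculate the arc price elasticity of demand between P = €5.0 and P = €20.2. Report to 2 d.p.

-0.67

At P = 5.0, Q = 1232; at P = 20.2, Q = 525.
ΔQ = -707, ΔP = 15.2. Midpoints: P̄ = 12.60, Q̄ = 878.5.
ε = (ΔQ/ΔP)(P̄/Q̄) = (-707/15.2)(12.60/878.5).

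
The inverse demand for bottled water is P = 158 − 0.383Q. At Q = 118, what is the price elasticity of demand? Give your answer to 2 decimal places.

-2.50

At Q = 118, P = 158 − 0.383(118) = 112.81.
dP/dQ = −0.383, so dQ/dP = 1/(−0.383) = -2.611.
ε = (dQ/dP)(P/Q) = (-2.611)(112.81/118).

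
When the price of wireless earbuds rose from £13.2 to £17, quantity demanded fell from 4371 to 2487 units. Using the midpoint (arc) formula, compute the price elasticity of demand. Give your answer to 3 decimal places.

-2.183

ΔQ = 2487 − 4371 = -1884; ΔP = 17 − 13.2 = 3.8.
Midpoints: P̄ = 15.10, Q̄ = 3429.0.
ε = (ΔQ/ΔP)(P̄/Q̄) = (-1884/3.8)(15.10/3429.0).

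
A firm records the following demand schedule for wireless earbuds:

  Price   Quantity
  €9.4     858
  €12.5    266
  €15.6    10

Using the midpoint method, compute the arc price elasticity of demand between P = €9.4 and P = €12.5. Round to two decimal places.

At P = 9.4, Q = 858; at P = 12.5, Q = 266.
ΔQ = -592, ΔP = 3.1. Midpoints: P̄ = 10.95, Q̄ = 562.0.
ε = (ΔQ/ΔP)(P̄/Q̄) = (-592/3.1)(10.95/562.0).

-3.72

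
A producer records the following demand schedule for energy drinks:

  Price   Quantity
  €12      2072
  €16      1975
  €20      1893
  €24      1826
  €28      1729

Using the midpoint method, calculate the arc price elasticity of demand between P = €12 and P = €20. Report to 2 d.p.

At P = 12, Q = 2072; at P = 20, Q = 1893.
ΔQ = -179, ΔP = 8. Midpoints: P̄ = 16.00, Q̄ = 1982.5.
ε = (ΔQ/ΔP)(P̄/Q̄) = (-179/8)(16.00/1982.5).

-0.18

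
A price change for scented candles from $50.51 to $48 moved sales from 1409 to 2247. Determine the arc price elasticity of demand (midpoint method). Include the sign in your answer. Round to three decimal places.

-8.996

ΔQ = 2247 − 1409 = 838; ΔP = 48 − 50.51 = -2.51.
Midpoints: P̄ = 49.25, Q̄ = 1828.0.
ε = (ΔQ/ΔP)(P̄/Q̄) = (838/-2.51)(49.25/1828.0).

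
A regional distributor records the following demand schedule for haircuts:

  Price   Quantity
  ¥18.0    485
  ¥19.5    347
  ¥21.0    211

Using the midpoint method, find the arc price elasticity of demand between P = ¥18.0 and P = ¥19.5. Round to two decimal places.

At P = 18.0, Q = 485; at P = 19.5, Q = 347.
ΔQ = -138, ΔP = 1.5. Midpoints: P̄ = 18.75, Q̄ = 416.0.
ε = (ΔQ/ΔP)(P̄/Q̄) = (-138/1.5)(18.75/416.0).

-4.15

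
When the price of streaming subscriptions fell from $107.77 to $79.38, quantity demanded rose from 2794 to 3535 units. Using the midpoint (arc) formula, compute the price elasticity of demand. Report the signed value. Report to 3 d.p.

ΔQ = 3535 − 2794 = 741; ΔP = 79.38 − 107.77 = -28.39.
Midpoints: P̄ = 93.57, Q̄ = 3164.5.
ε = (ΔQ/ΔP)(P̄/Q̄) = (741/-28.39)(93.57/3164.5).

-0.772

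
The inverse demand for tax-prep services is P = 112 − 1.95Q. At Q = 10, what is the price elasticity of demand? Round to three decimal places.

At Q = 10, P = 112 − 1.95(10) = 92.50.
dP/dQ = −1.95, so dQ/dP = 1/(−1.95) = -0.513.
ε = (dQ/dP)(P/Q) = (-0.513)(92.50/10).

-4.744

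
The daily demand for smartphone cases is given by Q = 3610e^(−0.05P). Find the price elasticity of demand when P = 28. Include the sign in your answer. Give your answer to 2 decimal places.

-1.40

At P = 28, Q = 890.215.
dQ/dP = −0.05·3610e^(−0.05P) = −0.05Q = -44.511.
ε = (dQ/dP)(P/Q) = (-44.511)(28/890.215).
|ε| > 1, so demand is elastic at this price.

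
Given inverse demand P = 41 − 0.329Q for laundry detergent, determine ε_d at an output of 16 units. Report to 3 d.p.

-6.789

At Q = 16, P = 41 − 0.329(16) = 35.74.
dP/dQ = −0.329, so dQ/dP = 1/(−0.329) = -3.040.
ε = (dQ/dP)(P/Q) = (-3.040)(35.74/16).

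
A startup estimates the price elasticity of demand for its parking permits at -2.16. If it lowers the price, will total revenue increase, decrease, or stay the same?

increase

|ε| = 2.16 > 1, so demand is elastic. A price cut therefore raises total revenue.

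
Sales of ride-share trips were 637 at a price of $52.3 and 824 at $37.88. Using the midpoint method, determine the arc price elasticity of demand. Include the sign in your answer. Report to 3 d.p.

-0.800

ΔQ = 824 − 637 = 187; ΔP = 37.88 − 52.3 = -14.42.
Midpoints: P̄ = 45.09, Q̄ = 730.5.
ε = (ΔQ/ΔP)(P̄/Q̄) = (187/-14.42)(45.09/730.5).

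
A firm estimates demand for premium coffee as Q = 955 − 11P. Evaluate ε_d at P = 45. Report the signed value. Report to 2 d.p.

-1.08

At P = 45, Q = 460.
dQ/dP = −11.
ε = (dQ/dP)(P/Q) = (-11)(45/460).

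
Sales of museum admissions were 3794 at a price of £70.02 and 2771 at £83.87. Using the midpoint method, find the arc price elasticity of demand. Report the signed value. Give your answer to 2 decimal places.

-1.73

ΔQ = 2771 − 3794 = -1023; ΔP = 83.87 − 70.02 = 13.85.
Midpoints: P̄ = 76.94, Q̄ = 3282.5.
ε = (ΔQ/ΔP)(P̄/Q̄) = (-1023/13.85)(76.94/3282.5).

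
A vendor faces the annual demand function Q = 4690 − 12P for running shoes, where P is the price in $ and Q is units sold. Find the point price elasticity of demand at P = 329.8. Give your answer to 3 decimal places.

-5.404

At P = 329.8, Q = 732.400.
dQ/dP = −12.
ε = (dQ/dP)(P/Q) = (-12)(329.8/732.400).
|ε| > 1, so demand is elastic at this price.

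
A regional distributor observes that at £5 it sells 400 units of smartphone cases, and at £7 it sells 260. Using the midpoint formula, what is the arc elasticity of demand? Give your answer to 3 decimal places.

ΔQ = 260 − 400 = -140; ΔP = 7 − 5 = 2.
Midpoints: P̄ = 6.00, Q̄ = 330.0.
ε = (ΔQ/ΔP)(P̄/Q̄) = (-140/2)(6.00/330.0).

-1.273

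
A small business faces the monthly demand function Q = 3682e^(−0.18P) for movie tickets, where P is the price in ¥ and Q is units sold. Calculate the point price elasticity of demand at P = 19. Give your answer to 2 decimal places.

At P = 19, Q = 120.447.
dQ/dP = −0.18·3682e^(−0.18P) = −0.18Q = -21.680.
ε = (dQ/dP)(P/Q) = (-21.680)(19/120.447).

-3.42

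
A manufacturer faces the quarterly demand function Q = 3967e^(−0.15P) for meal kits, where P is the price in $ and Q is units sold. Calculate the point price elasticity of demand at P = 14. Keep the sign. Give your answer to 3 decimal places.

-2.100

At P = 14, Q = 485.785.
dQ/dP = −0.15·3967e^(−0.15P) = −0.15Q = -72.868.
ε = (dQ/dP)(P/Q) = (-72.868)(14/485.785).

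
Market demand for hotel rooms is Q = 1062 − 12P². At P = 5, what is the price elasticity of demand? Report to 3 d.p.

At P = 5, Q = 762.
dQ/dP = −24P = -120.
ε = (dQ/dP)(P/Q) = (-120)(5/762).
|ε| < 1, so demand is inelastic at this price.

-0.787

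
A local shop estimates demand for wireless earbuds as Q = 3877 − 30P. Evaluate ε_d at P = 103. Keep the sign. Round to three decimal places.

-3.926

At P = 103, Q = 787.
dQ/dP = −30.
ε = (dQ/dP)(P/Q) = (-30)(103/787).
|ε| > 1, so demand is elastic at this price.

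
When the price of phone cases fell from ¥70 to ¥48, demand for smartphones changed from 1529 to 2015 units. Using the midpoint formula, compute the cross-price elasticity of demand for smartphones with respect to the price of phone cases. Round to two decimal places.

ΔQ_x = 2015 − 1529 = 486; ΔP_y = 48 − 70 = -22.
Midpoints: P̄_y = 59.00, Q̄_x = 1772.0.
ε_xy = (ΔQ_x/ΔP_y)(P̄_y/Q̄_x) = (486/-22)(59.00/1772.0).

-0.74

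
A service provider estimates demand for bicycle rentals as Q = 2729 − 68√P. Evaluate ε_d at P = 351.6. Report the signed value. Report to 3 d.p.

-0.438

At P = 351.6, Q = 1453.932.
dQ/dP = −68/(2√P) = -1.813.
ε = (dQ/dP)(P/Q) = (-1.813)(351.6/1453.932).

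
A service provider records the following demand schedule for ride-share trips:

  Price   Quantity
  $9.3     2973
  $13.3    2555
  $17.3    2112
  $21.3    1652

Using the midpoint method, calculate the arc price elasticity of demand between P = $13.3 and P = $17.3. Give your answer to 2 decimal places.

At P = 13.3, Q = 2555; at P = 17.3, Q = 2112.
ΔQ = -443, ΔP = 4.0. Midpoints: P̄ = 15.30, Q̄ = 2333.5.
ε = (ΔQ/ΔP)(P̄/Q̄) = (-443/4.0)(15.30/2333.5).

-0.73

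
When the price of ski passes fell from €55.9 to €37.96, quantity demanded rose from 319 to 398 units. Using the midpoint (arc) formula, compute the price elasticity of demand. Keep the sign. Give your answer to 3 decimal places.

ΔQ = 398 − 319 = 79; ΔP = 37.96 − 55.9 = -17.94.
Midpoints: P̄ = 46.93, Q̄ = 358.5.
ε = (ΔQ/ΔP)(P̄/Q̄) = (79/-17.94)(46.93/358.5).

-0.576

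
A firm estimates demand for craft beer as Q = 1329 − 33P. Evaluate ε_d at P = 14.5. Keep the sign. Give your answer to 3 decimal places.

At P = 14.5, Q = 850.500.
dQ/dP = −33.
ε = (dQ/dP)(P/Q) = (-33)(14.5/850.500).
|ε| < 1, so demand is inelastic at this price.

-0.563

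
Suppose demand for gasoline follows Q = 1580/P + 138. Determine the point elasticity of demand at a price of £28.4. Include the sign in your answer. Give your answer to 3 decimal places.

-0.287

At P = 28.4, Q = 193.634.
dQ/dP = −1580/P² = -1.959.
ε = (dQ/dP)(P/Q) = (-1.959)(28.4/193.634).
|ε| < 1, so demand is inelastic at this price.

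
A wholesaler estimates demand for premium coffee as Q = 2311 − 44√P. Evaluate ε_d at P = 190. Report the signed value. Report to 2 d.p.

-0.18

At P = 190, Q = 1704.502.
dQ/dP = −44/(2√P) = -1.596.
ε = (dQ/dP)(P/Q) = (-1.596)(190/1704.502).
|ε| < 1, so demand is inelastic at this price.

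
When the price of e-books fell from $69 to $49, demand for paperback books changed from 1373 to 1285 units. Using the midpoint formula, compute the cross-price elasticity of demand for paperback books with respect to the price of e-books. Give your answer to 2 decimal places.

ΔQ_x = 1285 − 1373 = -88; ΔP_y = 49 − 69 = -20.
Midpoints: P̄_y = 59.00, Q̄_x = 1329.0.
ε_xy = (ΔQ_x/ΔP_y)(P̄_y/Q̄_x) = (-88/-20)(59.00/1329.0).
ε_xy > 0, so the goods are substitutes.

0.20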